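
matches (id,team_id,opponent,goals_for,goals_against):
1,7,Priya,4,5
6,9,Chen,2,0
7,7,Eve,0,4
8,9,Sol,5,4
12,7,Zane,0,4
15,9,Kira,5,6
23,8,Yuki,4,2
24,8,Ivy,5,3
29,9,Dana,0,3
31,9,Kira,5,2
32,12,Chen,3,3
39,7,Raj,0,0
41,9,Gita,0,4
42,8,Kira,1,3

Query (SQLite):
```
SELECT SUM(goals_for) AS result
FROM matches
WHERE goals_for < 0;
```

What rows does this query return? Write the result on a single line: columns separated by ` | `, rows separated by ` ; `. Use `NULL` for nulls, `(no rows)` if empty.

NULL

Rows where goals_for < 0 → goals_for values: [].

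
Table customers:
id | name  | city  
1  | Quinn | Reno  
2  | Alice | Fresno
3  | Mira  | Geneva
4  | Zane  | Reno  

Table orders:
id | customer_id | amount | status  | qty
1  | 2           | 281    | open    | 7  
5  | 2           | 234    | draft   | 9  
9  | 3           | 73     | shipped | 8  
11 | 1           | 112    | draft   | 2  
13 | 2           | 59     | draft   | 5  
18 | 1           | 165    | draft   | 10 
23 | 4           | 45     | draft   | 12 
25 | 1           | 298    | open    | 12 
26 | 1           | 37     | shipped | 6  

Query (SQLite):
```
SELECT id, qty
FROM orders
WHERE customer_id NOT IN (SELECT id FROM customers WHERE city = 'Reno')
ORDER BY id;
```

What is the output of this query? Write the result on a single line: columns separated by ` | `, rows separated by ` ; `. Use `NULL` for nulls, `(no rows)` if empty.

Inner query: customers.id where city = 'Reno'.
Outer: keep orders rows whose customer_id is not in that set.
Inner query → {1, 4}

1 | 7 ; 5 | 9 ; 9 | 8 ; 13 | 5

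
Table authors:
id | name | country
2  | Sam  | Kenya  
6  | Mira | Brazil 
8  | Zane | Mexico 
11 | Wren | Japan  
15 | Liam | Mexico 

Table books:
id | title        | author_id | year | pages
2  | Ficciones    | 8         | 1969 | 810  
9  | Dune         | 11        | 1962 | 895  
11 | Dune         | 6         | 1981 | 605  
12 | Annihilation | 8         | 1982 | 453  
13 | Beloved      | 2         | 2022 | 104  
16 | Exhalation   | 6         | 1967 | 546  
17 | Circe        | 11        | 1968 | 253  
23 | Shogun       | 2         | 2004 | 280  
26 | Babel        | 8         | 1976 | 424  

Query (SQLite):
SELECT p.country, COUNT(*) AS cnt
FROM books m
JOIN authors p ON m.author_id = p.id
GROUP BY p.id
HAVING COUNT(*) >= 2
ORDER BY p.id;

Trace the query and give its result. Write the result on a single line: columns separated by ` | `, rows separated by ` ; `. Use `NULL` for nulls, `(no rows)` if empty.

Join each books row to its authors via author_id.
Group joined rows by authors.id; compute COUNT(*) per group.
HAVING: keep groups with count ≥ 2.
  2: ids {13, 23} → COUNT(*)=2
  6: ids {11, 16} → COUNT(*)=2
  8: ids {2, 12, 26} → COUNT(*)=3
  11: ids {9, 17} → COUNT(*)=2

Kenya | 2 ; Brazil | 2 ; Mexico | 3 ; Japan | 2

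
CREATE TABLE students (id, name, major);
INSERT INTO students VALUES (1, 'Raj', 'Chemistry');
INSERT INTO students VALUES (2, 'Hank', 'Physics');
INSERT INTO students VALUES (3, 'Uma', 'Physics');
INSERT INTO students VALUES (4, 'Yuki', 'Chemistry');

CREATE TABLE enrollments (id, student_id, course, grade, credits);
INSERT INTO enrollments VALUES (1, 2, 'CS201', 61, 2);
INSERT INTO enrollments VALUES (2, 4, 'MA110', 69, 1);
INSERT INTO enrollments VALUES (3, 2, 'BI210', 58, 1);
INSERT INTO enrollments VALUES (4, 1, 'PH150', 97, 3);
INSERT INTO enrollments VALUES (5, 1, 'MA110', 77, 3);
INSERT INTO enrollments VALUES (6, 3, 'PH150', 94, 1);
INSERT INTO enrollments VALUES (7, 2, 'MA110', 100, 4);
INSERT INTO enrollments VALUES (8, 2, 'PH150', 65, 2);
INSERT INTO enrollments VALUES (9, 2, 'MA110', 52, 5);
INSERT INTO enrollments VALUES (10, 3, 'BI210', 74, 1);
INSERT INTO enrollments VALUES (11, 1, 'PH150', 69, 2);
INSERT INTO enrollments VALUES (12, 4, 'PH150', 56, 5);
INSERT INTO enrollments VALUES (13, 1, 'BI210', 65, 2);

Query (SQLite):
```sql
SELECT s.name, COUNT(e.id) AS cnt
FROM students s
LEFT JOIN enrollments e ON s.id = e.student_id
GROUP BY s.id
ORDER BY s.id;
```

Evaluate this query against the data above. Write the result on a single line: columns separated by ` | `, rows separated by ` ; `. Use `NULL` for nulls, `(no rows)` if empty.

Raj | 4 ; Hank | 5 ; Uma | 2 ; Yuki | 2

LEFT JOIN keeps every students row; unmatched ones get NULL for enrollments columns.
Group by students.id and compute COUNT(e.id). COUNT(col) of an all-NULL group is 0.
  1: ids {4, 5, 11, 13} → COUNT(e.id)=4
  2: ids {1, 3, 7, 8, 9} → COUNT(e.id)=5
  3: ids {6, 10} → COUNT(e.id)=2
  4: ids {2, 12} → COUNT(e.id)=2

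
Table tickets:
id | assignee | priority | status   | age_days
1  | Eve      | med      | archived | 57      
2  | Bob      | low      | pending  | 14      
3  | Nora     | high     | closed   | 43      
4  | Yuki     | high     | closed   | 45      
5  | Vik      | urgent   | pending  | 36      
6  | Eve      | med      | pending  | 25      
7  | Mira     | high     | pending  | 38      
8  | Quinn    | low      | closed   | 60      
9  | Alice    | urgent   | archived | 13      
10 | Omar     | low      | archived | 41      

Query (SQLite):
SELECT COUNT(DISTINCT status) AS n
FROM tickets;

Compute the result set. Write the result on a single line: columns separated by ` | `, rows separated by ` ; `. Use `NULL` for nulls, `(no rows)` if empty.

3

Count distinct non-NULL status values.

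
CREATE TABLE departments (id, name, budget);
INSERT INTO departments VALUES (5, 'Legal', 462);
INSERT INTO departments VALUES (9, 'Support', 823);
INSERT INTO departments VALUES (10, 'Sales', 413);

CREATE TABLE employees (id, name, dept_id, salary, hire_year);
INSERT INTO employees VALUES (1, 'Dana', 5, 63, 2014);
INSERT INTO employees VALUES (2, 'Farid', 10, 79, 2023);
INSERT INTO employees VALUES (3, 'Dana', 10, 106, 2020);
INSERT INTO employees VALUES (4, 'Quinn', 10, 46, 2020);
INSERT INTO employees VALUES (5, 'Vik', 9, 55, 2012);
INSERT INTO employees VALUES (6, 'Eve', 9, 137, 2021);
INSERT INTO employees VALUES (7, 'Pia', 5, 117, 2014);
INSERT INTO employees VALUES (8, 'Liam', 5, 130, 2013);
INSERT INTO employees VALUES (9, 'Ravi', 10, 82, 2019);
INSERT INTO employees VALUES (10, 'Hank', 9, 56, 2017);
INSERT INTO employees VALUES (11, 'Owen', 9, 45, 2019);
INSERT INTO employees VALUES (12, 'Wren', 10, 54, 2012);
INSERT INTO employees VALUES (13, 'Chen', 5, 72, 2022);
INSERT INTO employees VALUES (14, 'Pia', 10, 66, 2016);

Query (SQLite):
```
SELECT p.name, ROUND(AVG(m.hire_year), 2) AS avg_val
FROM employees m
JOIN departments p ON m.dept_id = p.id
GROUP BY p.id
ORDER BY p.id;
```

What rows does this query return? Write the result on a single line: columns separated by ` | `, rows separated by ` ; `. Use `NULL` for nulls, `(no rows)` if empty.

Legal | 2015.75 ; Support | 2017.25 ; Sales | 2018.33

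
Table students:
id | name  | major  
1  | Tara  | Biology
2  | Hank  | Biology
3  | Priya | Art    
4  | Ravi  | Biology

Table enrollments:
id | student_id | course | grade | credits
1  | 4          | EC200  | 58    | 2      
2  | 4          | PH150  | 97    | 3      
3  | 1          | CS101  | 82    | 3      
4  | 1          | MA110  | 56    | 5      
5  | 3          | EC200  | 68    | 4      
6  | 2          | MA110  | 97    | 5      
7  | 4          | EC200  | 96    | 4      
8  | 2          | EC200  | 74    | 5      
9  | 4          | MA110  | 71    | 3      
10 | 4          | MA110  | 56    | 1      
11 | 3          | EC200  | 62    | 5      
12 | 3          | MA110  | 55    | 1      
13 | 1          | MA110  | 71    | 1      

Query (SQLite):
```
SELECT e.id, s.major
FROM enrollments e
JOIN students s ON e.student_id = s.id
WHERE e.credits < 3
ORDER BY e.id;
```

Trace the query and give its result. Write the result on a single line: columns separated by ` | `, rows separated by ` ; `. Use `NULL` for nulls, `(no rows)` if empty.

1 | Biology ; 10 | Biology ; 12 | Art ; 13 | Biology

Each enrollments row matches the students row where student_id = students.id.
Then keep rows with e.credits < 3.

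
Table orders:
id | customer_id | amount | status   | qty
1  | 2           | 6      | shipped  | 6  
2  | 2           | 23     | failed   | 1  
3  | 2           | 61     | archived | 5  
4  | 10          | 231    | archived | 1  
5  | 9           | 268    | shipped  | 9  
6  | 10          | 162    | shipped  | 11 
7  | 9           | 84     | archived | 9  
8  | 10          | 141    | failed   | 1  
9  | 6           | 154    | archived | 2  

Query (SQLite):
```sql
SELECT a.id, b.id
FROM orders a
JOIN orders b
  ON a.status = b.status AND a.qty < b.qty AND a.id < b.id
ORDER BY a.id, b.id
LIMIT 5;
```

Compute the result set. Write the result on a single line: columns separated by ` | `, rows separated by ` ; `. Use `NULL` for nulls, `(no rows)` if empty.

1 | 5 ; 1 | 6 ; 3 | 7 ; 4 | 7 ; 4 | 9

Pairs (a,b) with same status, a.qty < b.qty, a.id < b.id.
status groups: archived:{3,4,7,9} failed:{2,8} shipped:{1,5,6}
Ordered by (a.id, b.id); first 5.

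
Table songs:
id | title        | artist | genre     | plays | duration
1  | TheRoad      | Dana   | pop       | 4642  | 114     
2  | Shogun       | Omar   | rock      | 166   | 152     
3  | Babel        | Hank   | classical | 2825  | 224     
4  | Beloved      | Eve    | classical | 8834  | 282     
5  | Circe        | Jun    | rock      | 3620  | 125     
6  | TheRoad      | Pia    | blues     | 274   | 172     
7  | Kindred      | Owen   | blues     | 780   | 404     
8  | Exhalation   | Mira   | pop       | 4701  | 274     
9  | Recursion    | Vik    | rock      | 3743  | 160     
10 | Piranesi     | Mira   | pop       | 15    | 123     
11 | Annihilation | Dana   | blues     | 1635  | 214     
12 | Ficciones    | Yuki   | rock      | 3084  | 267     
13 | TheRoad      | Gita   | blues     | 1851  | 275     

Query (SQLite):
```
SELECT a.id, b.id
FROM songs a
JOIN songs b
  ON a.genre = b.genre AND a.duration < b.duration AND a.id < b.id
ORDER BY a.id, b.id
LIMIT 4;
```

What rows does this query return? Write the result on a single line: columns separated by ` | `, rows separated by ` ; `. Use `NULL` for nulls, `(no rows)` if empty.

Pairs (a,b) with same genre, a.duration < b.duration, a.id < b.id.
genre groups: blues:{6,7,11,13} classical:{3,4} pop:{1,8,10} rock:{2,5,9,12}
Ordered by (a.id, b.id); first 4.

1 | 8 ; 1 | 10 ; 2 | 9 ; 2 | 12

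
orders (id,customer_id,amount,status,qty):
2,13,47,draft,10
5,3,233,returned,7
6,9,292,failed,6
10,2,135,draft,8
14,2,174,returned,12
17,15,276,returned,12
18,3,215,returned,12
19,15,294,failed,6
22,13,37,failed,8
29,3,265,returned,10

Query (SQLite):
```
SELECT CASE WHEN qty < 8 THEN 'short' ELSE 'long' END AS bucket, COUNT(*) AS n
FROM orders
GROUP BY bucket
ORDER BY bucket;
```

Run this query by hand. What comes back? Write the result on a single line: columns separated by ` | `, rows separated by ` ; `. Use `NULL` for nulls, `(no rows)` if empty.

long | 7 ; short | 3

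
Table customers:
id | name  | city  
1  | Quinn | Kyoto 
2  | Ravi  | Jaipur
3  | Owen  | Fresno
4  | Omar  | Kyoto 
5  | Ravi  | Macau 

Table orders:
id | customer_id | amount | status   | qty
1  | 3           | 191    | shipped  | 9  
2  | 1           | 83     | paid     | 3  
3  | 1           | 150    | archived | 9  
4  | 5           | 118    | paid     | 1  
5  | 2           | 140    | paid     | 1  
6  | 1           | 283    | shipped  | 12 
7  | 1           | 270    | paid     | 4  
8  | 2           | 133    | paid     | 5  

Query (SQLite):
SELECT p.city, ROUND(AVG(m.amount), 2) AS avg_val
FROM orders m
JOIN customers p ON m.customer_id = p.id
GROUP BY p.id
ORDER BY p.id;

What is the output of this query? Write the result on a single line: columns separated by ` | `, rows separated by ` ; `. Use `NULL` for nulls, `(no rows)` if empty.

Join each orders row to its customers via customer_id.
Group joined rows by customers.id; compute ROUND(AVG(m.amount), 2) per group.
  1: ids {2, 3, 6, 7} → ROUND(AVG(m.amount), 2)=196.5
  2: ids {5, 8} → ROUND(AVG(m.amount), 2)=136.5
  3: ids {1} → ROUND(AVG(m.amount), 2)=191
  5: ids {4} → ROUND(AVG(m.amount), 2)=118

Kyoto | 196.5 ; Jaipur | 136.5 ; Fresno | 191 ; Macau | 118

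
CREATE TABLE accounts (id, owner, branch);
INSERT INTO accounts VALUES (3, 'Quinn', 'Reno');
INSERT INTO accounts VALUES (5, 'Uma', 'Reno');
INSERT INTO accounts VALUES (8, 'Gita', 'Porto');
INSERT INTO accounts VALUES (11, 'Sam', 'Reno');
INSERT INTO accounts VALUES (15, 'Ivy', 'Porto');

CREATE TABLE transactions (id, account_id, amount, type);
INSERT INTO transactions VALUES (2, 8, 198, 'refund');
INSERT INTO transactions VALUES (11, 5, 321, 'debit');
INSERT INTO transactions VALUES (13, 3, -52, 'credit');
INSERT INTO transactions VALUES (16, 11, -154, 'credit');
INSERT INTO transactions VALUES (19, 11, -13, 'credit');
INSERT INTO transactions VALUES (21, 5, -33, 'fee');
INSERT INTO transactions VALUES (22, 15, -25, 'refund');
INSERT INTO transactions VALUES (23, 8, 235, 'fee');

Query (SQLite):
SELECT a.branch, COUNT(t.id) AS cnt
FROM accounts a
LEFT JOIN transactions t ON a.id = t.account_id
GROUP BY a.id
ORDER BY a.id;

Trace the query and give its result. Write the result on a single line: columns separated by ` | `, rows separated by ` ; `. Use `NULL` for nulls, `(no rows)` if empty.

LEFT JOIN keeps every accounts row; unmatched ones get NULL for transactions columns.
Group by accounts.id and compute COUNT(t.id). COUNT(col) of an all-NULL group is 0.
  3: ids {13} → COUNT(t.id)=1
  5: ids {11, 21} → COUNT(t.id)=2
  8: ids {2, 23} → COUNT(t.id)=2
  11: ids {16, 19} → COUNT(t.id)=2
  15: ids {22} → COUNT(t.id)=1

Reno | 1 ; Reno | 2 ; Porto | 2 ; Reno | 2 ; Porto | 1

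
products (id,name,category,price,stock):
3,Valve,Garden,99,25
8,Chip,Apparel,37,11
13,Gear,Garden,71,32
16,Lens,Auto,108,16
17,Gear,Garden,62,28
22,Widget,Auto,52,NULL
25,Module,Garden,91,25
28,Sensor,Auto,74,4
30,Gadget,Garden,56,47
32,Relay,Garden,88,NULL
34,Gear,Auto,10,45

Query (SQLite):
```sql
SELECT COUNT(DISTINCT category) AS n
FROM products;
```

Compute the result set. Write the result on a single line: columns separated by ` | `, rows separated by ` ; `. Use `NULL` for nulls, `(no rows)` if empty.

3

Count distinct non-NULL category values.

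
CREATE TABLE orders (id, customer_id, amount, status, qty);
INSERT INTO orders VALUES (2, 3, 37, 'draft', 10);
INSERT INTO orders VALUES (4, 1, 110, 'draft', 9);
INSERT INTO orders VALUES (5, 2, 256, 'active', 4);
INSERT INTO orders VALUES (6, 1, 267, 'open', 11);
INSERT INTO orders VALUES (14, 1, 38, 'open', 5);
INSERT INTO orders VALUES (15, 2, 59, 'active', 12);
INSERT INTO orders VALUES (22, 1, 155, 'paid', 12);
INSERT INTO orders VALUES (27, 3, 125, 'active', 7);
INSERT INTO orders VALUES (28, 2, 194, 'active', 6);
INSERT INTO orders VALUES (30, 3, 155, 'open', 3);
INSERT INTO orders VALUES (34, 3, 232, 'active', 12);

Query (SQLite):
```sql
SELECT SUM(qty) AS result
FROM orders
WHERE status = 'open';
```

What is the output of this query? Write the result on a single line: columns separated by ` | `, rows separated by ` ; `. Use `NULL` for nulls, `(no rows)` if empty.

19

Rows where status='open' → qty values: [11, 5, 3].
SUM of non-NULL values = 19.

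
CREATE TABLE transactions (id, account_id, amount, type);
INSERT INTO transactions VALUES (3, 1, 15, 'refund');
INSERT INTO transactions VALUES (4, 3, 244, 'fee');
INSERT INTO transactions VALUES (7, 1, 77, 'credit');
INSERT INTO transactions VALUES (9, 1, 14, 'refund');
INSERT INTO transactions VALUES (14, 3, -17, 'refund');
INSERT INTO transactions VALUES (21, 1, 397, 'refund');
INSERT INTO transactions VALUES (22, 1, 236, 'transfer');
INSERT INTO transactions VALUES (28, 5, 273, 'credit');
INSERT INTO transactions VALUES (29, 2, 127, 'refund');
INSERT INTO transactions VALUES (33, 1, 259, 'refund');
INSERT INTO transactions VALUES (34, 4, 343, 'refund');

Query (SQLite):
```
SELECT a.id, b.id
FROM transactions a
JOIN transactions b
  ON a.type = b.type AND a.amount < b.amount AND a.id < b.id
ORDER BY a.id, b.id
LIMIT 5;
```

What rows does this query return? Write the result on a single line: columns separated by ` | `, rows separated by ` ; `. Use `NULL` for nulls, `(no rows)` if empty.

3 | 21 ; 3 | 29 ; 3 | 33 ; 3 | 34 ; 7 | 28

Pairs (a,b) with same type, a.amount < b.amount, a.id < b.id.
type groups: credit:{7,28} fee:{4} refund:{3,9,14,21,29,33,34} transfer:{22}
Ordered by (a.id, b.id); first 5.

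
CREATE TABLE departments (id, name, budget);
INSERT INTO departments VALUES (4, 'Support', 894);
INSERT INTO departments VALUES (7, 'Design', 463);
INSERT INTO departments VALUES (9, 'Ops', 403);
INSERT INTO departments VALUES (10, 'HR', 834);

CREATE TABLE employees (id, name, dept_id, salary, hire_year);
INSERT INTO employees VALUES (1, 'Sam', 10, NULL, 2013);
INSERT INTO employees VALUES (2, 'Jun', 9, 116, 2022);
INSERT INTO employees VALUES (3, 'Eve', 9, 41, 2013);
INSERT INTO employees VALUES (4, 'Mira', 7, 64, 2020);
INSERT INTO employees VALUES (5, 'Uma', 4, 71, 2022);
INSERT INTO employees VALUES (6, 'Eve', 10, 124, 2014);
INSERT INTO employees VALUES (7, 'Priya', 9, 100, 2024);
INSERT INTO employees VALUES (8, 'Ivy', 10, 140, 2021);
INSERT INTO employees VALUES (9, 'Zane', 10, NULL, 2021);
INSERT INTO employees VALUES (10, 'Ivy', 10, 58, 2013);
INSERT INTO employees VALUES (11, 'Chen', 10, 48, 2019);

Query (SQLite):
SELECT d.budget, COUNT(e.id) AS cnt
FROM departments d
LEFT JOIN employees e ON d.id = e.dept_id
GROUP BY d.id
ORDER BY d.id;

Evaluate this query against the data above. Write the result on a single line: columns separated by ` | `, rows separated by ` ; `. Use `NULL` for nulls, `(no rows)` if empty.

LEFT JOIN keeps every departments row; unmatched ones get NULL for employees columns.
Group by departments.id and compute COUNT(e.id). COUNT(col) of an all-NULL group is 0.
  4: ids {5} → COUNT(e.id)=1
  7: ids {4} → COUNT(e.id)=1
  9: ids {2, 3, 7} → COUNT(e.id)=3
  10: ids {1, 6, 8, 9, 10, 11} → COUNT(e.id)=6

894 | 1 ; 463 | 1 ; 403 | 3 ; 834 | 6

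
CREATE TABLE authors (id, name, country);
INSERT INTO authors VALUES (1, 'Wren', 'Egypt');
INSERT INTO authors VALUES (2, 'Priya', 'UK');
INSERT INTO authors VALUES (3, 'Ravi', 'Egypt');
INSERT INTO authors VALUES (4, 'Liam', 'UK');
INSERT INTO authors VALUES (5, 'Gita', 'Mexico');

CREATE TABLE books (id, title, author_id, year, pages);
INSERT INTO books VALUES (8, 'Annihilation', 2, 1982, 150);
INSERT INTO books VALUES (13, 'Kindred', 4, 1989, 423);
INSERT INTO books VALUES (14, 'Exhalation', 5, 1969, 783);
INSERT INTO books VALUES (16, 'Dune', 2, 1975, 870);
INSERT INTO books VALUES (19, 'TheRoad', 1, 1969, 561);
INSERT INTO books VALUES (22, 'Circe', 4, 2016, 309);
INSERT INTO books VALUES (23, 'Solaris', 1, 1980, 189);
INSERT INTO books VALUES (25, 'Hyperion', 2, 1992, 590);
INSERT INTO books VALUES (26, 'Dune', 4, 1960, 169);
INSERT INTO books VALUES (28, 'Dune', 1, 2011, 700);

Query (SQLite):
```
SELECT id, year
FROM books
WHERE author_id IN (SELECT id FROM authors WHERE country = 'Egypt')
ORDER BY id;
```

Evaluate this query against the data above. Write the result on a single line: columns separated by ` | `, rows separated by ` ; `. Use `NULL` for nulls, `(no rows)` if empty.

Inner query: authors.id where country = 'Egypt'.
Outer: keep books rows whose author_id is in that set.
Inner query → {1, 3}

19 | 1969 ; 23 | 1980 ; 28 | 2011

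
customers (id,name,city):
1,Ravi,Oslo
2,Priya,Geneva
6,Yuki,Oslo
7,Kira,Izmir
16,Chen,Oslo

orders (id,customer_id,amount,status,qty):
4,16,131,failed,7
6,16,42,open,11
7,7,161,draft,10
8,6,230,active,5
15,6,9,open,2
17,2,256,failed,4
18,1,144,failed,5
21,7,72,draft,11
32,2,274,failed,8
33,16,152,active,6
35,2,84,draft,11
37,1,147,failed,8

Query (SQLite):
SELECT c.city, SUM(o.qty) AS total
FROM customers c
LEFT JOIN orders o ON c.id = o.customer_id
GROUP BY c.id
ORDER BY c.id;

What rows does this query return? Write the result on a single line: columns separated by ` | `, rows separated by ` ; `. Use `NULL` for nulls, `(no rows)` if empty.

Oslo | 13 ; Geneva | 23 ; Oslo | 7 ; Izmir | 21 ; Oslo | 24

LEFT JOIN keeps every customers row; unmatched ones get NULL for orders columns.
Group by customers.id and compute SUM(o.qty). SUM over an all-NULL group is NULL.
  1: ids {18, 37} → SUM(o.qty)=13
  2: ids {17, 32, 35} → SUM(o.qty)=23
  6: ids {8, 15} → SUM(o.qty)=7
  7: ids {7, 21} → SUM(o.qty)=21
  16: ids {4, 6, 33} → SUM(o.qty)=24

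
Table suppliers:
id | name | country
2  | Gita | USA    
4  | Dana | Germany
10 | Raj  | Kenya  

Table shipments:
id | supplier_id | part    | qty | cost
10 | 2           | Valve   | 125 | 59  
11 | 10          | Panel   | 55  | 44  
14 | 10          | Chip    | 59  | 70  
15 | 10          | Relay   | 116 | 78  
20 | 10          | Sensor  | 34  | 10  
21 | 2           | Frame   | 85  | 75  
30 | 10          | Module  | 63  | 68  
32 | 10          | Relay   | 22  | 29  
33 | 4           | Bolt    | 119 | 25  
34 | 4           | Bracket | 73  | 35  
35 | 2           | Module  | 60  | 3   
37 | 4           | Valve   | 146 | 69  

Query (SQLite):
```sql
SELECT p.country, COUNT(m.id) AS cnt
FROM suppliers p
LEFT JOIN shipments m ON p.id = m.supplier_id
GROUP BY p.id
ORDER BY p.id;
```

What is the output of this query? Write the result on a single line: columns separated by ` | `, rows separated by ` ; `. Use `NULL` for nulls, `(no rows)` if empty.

LEFT JOIN keeps every suppliers row; unmatched ones get NULL for shipments columns.
Group by suppliers.id and compute COUNT(m.id). COUNT(col) of an all-NULL group is 0.
  2: ids {10, 21, 35} → COUNT(m.id)=3
  4: ids {33, 34, 37} → COUNT(m.id)=3
  10: ids {11, 14, 15, 20, 30, 32} → COUNT(m.id)=6

USA | 3 ; Germany | 3 ; Kenya | 6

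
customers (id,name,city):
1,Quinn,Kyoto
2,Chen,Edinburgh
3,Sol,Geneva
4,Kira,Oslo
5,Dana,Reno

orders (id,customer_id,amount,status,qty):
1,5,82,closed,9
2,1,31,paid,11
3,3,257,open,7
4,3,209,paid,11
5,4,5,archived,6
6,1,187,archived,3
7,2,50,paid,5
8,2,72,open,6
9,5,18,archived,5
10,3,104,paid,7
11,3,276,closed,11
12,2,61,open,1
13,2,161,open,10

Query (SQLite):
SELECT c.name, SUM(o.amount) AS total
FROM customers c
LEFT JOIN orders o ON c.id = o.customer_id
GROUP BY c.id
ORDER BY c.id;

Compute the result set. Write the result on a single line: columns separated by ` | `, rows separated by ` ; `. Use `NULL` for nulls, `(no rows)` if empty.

Quinn | 218 ; Chen | 344 ; Sol | 846 ; Kira | 5 ; Dana | 100

LEFT JOIN keeps every customers row; unmatched ones get NULL for orders columns.
Group by customers.id and compute SUM(o.amount). SUM over an all-NULL group is NULL.
  1: ids {2, 6} → SUM(o.amount)=218
  2: ids {7, 8, 12, 13} → SUM(o.amount)=344
  3: ids {3, 4, 10, 11} → SUM(o.amount)=846
  4: ids {5} → SUM(o.amount)=5
  5: ids {1, 9} → SUM(o.amount)=100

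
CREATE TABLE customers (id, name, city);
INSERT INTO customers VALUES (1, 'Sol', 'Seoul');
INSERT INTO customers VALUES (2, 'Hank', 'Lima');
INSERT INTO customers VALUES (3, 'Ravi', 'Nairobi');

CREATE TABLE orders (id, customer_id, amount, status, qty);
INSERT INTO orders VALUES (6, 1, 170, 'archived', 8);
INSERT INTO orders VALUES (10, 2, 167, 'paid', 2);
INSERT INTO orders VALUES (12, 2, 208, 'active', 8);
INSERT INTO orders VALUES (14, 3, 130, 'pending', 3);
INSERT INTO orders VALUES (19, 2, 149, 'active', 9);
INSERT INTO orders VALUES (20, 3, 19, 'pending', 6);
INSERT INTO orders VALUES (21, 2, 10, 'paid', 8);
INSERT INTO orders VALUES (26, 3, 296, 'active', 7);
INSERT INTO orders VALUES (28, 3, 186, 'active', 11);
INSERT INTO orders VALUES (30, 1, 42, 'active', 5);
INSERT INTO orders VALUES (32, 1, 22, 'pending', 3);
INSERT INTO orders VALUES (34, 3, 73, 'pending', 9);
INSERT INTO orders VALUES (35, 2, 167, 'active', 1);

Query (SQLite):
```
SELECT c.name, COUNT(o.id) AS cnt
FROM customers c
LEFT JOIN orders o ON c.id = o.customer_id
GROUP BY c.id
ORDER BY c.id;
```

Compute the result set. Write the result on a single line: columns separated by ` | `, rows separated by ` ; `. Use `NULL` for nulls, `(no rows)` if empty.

LEFT JOIN keeps every customers row; unmatched ones get NULL for orders columns.
Group by customers.id and compute COUNT(o.id). COUNT(col) of an all-NULL group is 0.
  1: ids {6, 30, 32} → COUNT(o.id)=3
  2: ids {10, 12, 19, 21, 35} → COUNT(o.id)=5
  3: ids {14, 20, 26, 28, 34} → COUNT(o.id)=5

Sol | 3 ; Hank | 5 ; Ravi | 5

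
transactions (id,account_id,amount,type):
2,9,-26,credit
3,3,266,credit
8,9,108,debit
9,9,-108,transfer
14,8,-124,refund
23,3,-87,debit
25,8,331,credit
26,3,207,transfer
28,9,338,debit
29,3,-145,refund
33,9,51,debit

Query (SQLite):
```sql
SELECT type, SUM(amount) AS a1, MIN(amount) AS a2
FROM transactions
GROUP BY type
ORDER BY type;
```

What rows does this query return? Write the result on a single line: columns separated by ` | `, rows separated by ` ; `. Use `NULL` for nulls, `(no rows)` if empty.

credit | 571 | -26 ; debit | 410 | -87 ; refund | -269 | -145 ; transfer | 99 | -108

Group transactions by type.
Per group compute: SUM(amount), MIN(amount).
  credit: ids {2, 3, 25} → SUM(amount)=571, MIN(amount)=-26
  debit: ids {8, 23, 28, 33} → SUM(amount)=410, MIN(amount)=-87
  refund: ids {14, 29} → SUM(amount)=-269, MIN(amount)=-145
  transfer: ids {9, 26} → SUM(amount)=99, MIN(amount)=-108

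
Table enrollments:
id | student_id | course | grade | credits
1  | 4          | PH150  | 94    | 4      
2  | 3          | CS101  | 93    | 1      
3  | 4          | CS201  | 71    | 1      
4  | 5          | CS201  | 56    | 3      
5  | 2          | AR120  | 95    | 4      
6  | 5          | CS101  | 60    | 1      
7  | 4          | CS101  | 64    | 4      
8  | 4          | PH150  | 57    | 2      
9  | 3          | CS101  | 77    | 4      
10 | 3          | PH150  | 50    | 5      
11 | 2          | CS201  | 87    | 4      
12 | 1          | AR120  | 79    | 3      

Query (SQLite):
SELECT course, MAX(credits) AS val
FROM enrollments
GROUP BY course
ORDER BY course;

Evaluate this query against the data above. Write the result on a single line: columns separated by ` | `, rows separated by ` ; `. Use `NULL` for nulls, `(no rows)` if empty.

Partition enrollments by course; compute MAX(credits) within each group.
  AR120: ids {5, 12} → MAX(credits)=4
  CS101: ids {2, 6, 7, 9} → MAX(credits)=4
  CS201: ids {3, 4, 11} → MAX(credits)=4
  PH150: ids {1, 8, 10} → MAX(credits)=5

AR120 | 4 ; CS101 | 4 ; CS201 | 4 ; PH150 | 5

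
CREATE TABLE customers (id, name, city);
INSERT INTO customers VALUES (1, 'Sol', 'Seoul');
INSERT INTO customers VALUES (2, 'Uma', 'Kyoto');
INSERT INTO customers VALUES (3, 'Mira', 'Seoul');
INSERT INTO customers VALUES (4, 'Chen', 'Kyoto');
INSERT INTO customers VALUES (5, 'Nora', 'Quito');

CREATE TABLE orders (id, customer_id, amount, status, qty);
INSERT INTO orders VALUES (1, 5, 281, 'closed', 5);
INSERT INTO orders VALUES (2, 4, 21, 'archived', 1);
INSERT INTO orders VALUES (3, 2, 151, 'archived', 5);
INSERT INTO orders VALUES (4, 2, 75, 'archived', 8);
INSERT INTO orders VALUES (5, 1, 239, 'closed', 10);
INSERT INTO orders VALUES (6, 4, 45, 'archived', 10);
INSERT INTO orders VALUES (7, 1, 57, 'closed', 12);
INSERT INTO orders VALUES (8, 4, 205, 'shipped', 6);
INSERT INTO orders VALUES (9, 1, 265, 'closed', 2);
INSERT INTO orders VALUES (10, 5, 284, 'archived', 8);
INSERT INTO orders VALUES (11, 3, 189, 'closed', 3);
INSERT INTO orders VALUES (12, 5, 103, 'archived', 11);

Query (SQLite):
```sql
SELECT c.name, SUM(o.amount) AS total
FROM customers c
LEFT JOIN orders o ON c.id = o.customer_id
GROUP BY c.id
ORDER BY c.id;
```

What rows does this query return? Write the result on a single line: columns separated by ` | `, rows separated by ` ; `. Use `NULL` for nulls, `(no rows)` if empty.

Sol | 561 ; Uma | 226 ; Mira | 189 ; Chen | 271 ; Nora | 668

LEFT JOIN keeps every customers row; unmatched ones get NULL for orders columns.
Group by customers.id and compute SUM(o.amount). SUM over an all-NULL group is NULL.
  1: ids {5, 7, 9} → SUM(o.amount)=561
  2: ids {3, 4} → SUM(o.amount)=226
  3: ids {11} → SUM(o.amount)=189
  4: ids {2, 6, 8} → SUM(o.amount)=271
  5: ids {1, 10, 12} → SUM(o.amount)=668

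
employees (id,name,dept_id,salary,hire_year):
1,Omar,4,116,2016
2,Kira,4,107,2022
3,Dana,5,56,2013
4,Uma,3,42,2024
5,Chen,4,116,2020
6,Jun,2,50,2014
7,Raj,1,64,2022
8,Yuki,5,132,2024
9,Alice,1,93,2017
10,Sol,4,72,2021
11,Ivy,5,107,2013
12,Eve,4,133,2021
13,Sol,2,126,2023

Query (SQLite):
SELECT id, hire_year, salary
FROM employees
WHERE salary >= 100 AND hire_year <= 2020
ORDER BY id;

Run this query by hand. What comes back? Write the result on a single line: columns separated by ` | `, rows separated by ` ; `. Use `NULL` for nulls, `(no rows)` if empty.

salary >= 100: ids {1, 2, 5, 8, 11, 12, 13}
hire_year <= 2020: ids {1, 3, 5, 6, 9, 11}
Combine with AND.

1 | 2016 | 116 ; 5 | 2020 | 116 ; 11 | 2013 | 107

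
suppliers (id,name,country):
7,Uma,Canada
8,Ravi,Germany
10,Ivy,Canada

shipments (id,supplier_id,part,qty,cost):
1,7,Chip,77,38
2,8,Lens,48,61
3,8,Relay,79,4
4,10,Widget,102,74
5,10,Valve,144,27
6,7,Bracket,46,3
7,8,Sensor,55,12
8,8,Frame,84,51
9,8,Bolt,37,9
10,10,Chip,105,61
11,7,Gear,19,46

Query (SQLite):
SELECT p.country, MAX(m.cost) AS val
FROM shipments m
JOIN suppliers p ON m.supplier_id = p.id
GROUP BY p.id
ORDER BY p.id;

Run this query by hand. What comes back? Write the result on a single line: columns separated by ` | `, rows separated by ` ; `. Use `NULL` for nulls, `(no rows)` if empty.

Canada | 46 ; Germany | 61 ; Canada | 74

Join each shipments row to its suppliers via supplier_id.
Group joined rows by suppliers.id; compute MAX(m.cost) per group.
  7: ids {1, 6, 11} → MAX(m.cost)=46
  8: ids {2, 3, 7, 8, 9} → MAX(m.cost)=61
  10: ids {4, 5, 10} → MAX(m.cost)=74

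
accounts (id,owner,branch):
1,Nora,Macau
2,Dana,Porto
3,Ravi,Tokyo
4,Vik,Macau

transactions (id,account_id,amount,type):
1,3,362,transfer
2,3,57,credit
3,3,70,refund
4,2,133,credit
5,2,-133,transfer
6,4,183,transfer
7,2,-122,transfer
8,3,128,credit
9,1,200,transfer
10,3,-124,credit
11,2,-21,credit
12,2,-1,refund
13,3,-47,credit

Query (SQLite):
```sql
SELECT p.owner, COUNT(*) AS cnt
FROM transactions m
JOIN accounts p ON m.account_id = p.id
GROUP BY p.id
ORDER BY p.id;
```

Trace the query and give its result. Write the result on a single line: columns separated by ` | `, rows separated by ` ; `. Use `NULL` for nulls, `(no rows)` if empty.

Nora | 1 ; Dana | 5 ; Ravi | 6 ; Vik | 1

Join each transactions row to its accounts via account_id.
Group joined rows by accounts.id; compute COUNT(*) per group.
  1: ids {9} → COUNT(*)=1
  2: ids {4, 5, 7, 11, 12} → COUNT(*)=5
  3: ids {1, 2, 3, 8, 10, 13} → COUNT(*)=6
  4: ids {6} → COUNT(*)=1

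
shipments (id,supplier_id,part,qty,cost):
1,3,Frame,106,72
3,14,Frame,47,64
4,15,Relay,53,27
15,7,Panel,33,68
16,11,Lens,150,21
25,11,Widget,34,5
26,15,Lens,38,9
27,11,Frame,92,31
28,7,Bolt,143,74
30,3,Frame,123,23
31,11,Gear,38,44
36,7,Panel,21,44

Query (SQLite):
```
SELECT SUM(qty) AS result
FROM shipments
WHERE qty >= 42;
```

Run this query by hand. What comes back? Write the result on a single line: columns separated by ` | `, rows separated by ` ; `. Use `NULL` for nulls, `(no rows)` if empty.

Rows where qty >= 42 → qty values: [106, 47, 53, 150, 92, 143, 123].
SUM of non-NULL values = 714.

714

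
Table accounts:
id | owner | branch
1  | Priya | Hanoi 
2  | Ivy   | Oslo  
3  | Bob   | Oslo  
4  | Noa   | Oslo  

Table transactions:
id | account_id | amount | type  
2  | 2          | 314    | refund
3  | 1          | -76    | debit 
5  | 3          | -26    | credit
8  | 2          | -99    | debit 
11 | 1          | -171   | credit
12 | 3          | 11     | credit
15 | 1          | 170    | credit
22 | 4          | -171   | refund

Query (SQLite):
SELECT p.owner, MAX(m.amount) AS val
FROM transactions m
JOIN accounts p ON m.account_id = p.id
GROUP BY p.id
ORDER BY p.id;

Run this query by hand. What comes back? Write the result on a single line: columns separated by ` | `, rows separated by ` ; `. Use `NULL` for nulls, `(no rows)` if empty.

Priya | 170 ; Ivy | 314 ; Bob | 11 ; Noa | -171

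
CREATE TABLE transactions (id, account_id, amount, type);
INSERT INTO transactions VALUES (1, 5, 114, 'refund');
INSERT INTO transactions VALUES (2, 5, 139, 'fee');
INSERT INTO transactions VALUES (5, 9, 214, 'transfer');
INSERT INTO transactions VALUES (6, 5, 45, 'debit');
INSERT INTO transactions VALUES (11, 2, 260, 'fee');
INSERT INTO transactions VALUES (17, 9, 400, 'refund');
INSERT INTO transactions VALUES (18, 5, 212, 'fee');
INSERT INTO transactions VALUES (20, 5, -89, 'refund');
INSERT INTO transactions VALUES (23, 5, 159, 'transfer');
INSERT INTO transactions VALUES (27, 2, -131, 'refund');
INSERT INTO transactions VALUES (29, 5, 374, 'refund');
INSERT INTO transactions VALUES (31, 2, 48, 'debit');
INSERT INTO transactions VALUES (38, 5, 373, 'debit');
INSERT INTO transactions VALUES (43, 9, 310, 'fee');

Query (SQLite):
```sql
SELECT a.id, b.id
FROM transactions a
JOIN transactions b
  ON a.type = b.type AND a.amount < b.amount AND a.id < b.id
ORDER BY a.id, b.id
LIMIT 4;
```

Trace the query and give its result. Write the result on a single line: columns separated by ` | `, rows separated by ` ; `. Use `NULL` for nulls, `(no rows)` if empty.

1 | 17 ; 1 | 29 ; 2 | 11 ; 2 | 18

Pairs (a,b) with same type, a.amount < b.amount, a.id < b.id.
type groups: debit:{6,31,38} fee:{2,11,18,43} refund:{1,17,20,27,29} transfer:{5,23}
Ordered by (a.id, b.id); first 4.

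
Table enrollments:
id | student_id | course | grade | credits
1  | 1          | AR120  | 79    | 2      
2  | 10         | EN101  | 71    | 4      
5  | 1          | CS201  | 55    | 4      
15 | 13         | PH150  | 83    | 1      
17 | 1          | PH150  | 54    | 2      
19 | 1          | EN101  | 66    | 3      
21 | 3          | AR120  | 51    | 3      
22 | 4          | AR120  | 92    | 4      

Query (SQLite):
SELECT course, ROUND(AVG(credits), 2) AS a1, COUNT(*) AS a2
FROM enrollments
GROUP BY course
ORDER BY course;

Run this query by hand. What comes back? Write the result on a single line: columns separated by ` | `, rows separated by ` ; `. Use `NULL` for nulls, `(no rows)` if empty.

Group enrollments by course.
Per group compute: ROUND(AVG(credits), 2), COUNT(*).
  AR120: ids {1, 21, 22} → ROUND(AVG(credits), 2)=3, COUNT(*)=3
  CS201: ids {5} → ROUND(AVG(credits), 2)=4, COUNT(*)=1
  EN101: ids {2, 19} → ROUND(AVG(credits), 2)=3.5, COUNT(*)=2
  PH150: ids {15, 17} → ROUND(AVG(credits), 2)=1.5, COUNT(*)=2

AR120 | 3 | 3 ; CS201 | 4 | 1 ; EN101 | 3.5 | 2 ; PH150 | 1.5 | 2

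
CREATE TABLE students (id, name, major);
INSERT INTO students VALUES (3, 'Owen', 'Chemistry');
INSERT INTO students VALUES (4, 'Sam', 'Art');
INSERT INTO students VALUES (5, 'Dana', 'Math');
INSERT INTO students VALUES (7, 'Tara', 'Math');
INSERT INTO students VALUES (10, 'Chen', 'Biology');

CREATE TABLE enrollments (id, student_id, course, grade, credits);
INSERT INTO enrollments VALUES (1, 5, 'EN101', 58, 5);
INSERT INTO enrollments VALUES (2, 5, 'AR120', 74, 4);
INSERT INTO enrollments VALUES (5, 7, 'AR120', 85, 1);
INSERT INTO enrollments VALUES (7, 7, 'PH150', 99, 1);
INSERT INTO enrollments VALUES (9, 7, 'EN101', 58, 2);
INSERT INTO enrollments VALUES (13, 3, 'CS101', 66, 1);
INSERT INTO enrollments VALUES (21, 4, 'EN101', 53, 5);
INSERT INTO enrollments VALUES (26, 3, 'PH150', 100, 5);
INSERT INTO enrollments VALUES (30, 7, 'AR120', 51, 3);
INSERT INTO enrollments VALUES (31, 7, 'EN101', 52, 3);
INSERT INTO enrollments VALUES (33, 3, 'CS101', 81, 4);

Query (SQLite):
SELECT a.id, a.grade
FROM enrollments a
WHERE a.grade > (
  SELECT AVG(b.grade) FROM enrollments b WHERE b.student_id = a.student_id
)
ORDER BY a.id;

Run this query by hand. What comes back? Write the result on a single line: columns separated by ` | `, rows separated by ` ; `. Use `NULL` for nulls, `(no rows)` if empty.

2 | 74 ; 5 | 85 ; 7 | 99 ; 26 | 100

For each enrollments row a, compute AVG(grade) over rows sharing a.student_id.
Keep row a if a.grade > that per-group AVG.
  student_id=3: AVG(grade) = 82.333333
  student_id=4: AVG(grade) = 53.0
  student_id=5: AVG(grade) = 66.0
  student_id=7: AVG(grade) = 69.0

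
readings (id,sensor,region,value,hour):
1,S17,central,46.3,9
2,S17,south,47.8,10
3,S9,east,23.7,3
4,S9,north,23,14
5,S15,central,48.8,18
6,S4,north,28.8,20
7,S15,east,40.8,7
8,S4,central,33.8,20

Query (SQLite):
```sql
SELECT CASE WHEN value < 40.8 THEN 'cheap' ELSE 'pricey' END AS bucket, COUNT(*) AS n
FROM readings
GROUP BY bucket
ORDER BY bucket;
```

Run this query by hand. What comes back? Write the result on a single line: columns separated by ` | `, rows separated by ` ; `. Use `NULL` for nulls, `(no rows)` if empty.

Bucket rows by value < 40.8 → 'cheap' else 'pricey'; count each bucket.

cheap | 4 ; pricey | 4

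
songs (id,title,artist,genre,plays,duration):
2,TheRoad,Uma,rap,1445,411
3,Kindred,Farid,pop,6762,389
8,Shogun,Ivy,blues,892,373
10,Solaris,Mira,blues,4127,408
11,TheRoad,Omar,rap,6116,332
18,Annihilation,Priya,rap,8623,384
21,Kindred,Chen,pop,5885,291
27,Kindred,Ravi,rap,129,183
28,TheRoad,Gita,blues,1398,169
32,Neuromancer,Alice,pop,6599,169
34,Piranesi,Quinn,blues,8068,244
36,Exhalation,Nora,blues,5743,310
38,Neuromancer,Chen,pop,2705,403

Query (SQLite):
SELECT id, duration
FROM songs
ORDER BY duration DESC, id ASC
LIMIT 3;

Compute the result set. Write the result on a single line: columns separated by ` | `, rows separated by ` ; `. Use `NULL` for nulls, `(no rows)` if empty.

2 | 411 ; 10 | 408 ; 38 | 403

Sort by duration desc, tiebreak id asc: (411, id=2), (408, id=10), (403, id=38), (389, id=3), (384, id=18), (373, id=8) …. Take first 3.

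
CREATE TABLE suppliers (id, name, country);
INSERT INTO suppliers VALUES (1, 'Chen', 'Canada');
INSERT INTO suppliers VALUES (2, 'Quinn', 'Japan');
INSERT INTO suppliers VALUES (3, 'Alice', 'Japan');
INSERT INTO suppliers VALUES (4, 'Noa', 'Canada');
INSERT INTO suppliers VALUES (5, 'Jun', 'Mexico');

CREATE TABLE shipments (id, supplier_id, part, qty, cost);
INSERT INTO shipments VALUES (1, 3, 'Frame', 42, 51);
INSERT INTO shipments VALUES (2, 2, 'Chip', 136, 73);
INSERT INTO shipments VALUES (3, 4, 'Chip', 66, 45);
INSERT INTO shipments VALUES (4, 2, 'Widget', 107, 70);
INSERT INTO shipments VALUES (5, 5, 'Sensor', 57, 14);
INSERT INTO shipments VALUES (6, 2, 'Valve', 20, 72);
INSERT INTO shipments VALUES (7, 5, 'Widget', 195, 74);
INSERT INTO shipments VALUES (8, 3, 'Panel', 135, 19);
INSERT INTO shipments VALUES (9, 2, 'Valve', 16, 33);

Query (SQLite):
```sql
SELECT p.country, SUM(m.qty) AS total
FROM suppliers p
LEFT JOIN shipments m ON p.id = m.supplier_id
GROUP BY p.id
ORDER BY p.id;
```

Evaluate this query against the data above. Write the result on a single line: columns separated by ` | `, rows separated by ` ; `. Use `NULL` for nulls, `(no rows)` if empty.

LEFT JOIN keeps every suppliers row; unmatched ones get NULL for shipments columns.
Group by suppliers.id and compute SUM(m.qty). SUM over an all-NULL group is NULL.
  1: ids {—} → SUM(m.qty)=NULL
  2: ids {2, 4, 6, 9} → SUM(m.qty)=279
  3: ids {1, 8} → SUM(m.qty)=177
  4: ids {3} → SUM(m.qty)=66
  5: ids {5, 7} → SUM(m.qty)=252

Canada | NULL ; Japan | 279 ; Japan | 177 ; Canada | 66 ; Mexico | 252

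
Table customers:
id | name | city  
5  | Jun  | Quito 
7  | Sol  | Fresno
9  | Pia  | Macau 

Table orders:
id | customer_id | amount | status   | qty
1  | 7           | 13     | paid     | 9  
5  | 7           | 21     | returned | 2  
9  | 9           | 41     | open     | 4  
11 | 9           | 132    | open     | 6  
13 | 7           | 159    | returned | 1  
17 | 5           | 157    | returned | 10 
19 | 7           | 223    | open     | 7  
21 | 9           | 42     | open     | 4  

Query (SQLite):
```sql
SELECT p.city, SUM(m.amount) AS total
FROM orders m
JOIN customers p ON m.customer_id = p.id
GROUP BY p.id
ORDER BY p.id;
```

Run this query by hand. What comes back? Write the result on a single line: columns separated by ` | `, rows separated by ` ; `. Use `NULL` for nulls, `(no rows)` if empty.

Join each orders row to its customers via customer_id.
Group joined rows by customers.id; compute SUM(m.amount) per group.
  5: ids {17} → SUM(m.amount)=157
  7: ids {1, 5, 13, 19} → SUM(m.amount)=416
  9: ids {9, 11, 21} → SUM(m.amount)=215

Quito | 157 ; Fresno | 416 ; Macau | 215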